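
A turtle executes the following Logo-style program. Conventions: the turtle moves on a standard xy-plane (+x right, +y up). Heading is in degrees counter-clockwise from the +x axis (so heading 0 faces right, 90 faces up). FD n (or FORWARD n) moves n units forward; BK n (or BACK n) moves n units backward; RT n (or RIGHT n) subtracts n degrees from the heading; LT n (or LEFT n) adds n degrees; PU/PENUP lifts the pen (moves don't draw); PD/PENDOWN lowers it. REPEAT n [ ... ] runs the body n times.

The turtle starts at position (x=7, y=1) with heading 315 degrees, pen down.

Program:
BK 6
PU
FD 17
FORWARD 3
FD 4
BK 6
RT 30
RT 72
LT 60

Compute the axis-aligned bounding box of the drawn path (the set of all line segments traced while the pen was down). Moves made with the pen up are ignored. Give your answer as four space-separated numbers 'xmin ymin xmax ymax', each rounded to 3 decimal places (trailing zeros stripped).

Executing turtle program step by step:
Start: pos=(7,1), heading=315, pen down
BK 6: (7,1) -> (2.757,5.243) [heading=315, draw]
PU: pen up
FD 17: (2.757,5.243) -> (14.778,-6.778) [heading=315, move]
FD 3: (14.778,-6.778) -> (16.899,-8.899) [heading=315, move]
FD 4: (16.899,-8.899) -> (19.728,-11.728) [heading=315, move]
BK 6: (19.728,-11.728) -> (15.485,-7.485) [heading=315, move]
RT 30: heading 315 -> 285
RT 72: heading 285 -> 213
LT 60: heading 213 -> 273
Final: pos=(15.485,-7.485), heading=273, 1 segment(s) drawn

Segment endpoints: x in {2.757, 7}, y in {1, 5.243}
xmin=2.757, ymin=1, xmax=7, ymax=5.243

Answer: 2.757 1 7 5.243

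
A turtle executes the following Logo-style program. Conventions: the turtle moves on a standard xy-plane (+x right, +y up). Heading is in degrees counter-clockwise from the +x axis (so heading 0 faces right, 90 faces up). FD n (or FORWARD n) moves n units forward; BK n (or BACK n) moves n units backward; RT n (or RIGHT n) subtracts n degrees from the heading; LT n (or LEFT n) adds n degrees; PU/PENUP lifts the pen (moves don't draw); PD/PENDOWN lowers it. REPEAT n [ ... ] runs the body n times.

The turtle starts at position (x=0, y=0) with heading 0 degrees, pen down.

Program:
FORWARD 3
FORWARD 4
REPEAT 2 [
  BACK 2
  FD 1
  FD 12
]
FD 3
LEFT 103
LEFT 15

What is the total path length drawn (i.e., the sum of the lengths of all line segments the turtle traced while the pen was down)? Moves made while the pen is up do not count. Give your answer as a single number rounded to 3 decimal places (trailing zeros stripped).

Answer: 40

Derivation:
Executing turtle program step by step:
Start: pos=(0,0), heading=0, pen down
FD 3: (0,0) -> (3,0) [heading=0, draw]
FD 4: (3,0) -> (7,0) [heading=0, draw]
REPEAT 2 [
  -- iteration 1/2 --
  BK 2: (7,0) -> (5,0) [heading=0, draw]
  FD 1: (5,0) -> (6,0) [heading=0, draw]
  FD 12: (6,0) -> (18,0) [heading=0, draw]
  -- iteration 2/2 --
  BK 2: (18,0) -> (16,0) [heading=0, draw]
  FD 1: (16,0) -> (17,0) [heading=0, draw]
  FD 12: (17,0) -> (29,0) [heading=0, draw]
]
FD 3: (29,0) -> (32,0) [heading=0, draw]
LT 103: heading 0 -> 103
LT 15: heading 103 -> 118
Final: pos=(32,0), heading=118, 9 segment(s) drawn

Segment lengths:
  seg 1: (0,0) -> (3,0), length = 3
  seg 2: (3,0) -> (7,0), length = 4
  seg 3: (7,0) -> (5,0), length = 2
  seg 4: (5,0) -> (6,0), length = 1
  seg 5: (6,0) -> (18,0), length = 12
  seg 6: (18,0) -> (16,0), length = 2
  seg 7: (16,0) -> (17,0), length = 1
  seg 8: (17,0) -> (29,0), length = 12
  seg 9: (29,0) -> (32,0), length = 3
Total = 40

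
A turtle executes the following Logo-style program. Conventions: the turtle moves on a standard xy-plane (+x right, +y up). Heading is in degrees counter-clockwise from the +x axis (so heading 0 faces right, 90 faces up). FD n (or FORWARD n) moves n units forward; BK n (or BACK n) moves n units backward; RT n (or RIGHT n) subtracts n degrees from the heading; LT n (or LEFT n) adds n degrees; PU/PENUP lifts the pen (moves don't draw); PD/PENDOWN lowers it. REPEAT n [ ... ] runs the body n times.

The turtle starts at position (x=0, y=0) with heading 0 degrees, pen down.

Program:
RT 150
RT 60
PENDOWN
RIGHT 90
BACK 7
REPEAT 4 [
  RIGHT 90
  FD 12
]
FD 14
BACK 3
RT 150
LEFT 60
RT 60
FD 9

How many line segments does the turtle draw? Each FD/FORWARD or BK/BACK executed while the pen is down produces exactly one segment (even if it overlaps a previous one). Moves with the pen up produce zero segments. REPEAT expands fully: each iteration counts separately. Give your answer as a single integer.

Executing turtle program step by step:
Start: pos=(0,0), heading=0, pen down
RT 150: heading 0 -> 210
RT 60: heading 210 -> 150
PD: pen down
RT 90: heading 150 -> 60
BK 7: (0,0) -> (-3.5,-6.062) [heading=60, draw]
REPEAT 4 [
  -- iteration 1/4 --
  RT 90: heading 60 -> 330
  FD 12: (-3.5,-6.062) -> (6.892,-12.062) [heading=330, draw]
  -- iteration 2/4 --
  RT 90: heading 330 -> 240
  FD 12: (6.892,-12.062) -> (0.892,-22.454) [heading=240, draw]
  -- iteration 3/4 --
  RT 90: heading 240 -> 150
  FD 12: (0.892,-22.454) -> (-9.5,-16.454) [heading=150, draw]
  -- iteration 4/4 --
  RT 90: heading 150 -> 60
  FD 12: (-9.5,-16.454) -> (-3.5,-6.062) [heading=60, draw]
]
FD 14: (-3.5,-6.062) -> (3.5,6.062) [heading=60, draw]
BK 3: (3.5,6.062) -> (2,3.464) [heading=60, draw]
RT 150: heading 60 -> 270
LT 60: heading 270 -> 330
RT 60: heading 330 -> 270
FD 9: (2,3.464) -> (2,-5.536) [heading=270, draw]
Final: pos=(2,-5.536), heading=270, 8 segment(s) drawn
Segments drawn: 8

Answer: 8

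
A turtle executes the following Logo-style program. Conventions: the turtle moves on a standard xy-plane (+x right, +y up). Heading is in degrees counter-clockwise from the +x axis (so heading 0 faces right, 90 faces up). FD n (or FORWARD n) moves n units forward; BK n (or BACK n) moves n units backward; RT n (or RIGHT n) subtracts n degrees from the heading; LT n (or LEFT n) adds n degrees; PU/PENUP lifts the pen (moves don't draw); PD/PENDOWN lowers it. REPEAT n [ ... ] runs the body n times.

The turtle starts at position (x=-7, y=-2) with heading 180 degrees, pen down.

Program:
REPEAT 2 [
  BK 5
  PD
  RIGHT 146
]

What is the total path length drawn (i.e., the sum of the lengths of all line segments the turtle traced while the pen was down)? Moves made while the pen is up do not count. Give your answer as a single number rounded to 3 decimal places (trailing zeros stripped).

Answer: 10

Derivation:
Executing turtle program step by step:
Start: pos=(-7,-2), heading=180, pen down
REPEAT 2 [
  -- iteration 1/2 --
  BK 5: (-7,-2) -> (-2,-2) [heading=180, draw]
  PD: pen down
  RT 146: heading 180 -> 34
  -- iteration 2/2 --
  BK 5: (-2,-2) -> (-6.145,-4.796) [heading=34, draw]
  PD: pen down
  RT 146: heading 34 -> 248
]
Final: pos=(-6.145,-4.796), heading=248, 2 segment(s) drawn

Segment lengths:
  seg 1: (-7,-2) -> (-2,-2), length = 5
  seg 2: (-2,-2) -> (-6.145,-4.796), length = 5
Total = 10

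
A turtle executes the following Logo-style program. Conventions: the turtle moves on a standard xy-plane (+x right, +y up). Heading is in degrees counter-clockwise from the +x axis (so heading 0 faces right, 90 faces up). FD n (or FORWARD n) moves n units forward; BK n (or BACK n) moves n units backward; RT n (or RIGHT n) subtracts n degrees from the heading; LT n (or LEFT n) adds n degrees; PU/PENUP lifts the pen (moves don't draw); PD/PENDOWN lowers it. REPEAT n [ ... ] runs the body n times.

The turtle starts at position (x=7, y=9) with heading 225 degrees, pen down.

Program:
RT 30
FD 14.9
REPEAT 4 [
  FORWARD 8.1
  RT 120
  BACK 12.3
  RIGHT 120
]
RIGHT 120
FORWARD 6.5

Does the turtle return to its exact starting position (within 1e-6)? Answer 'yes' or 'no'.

Executing turtle program step by step:
Start: pos=(7,9), heading=225, pen down
RT 30: heading 225 -> 195
FD 14.9: (7,9) -> (-7.392,5.144) [heading=195, draw]
REPEAT 4 [
  -- iteration 1/4 --
  FD 8.1: (-7.392,5.144) -> (-15.216,3.047) [heading=195, draw]
  RT 120: heading 195 -> 75
  BK 12.3: (-15.216,3.047) -> (-18.4,-8.834) [heading=75, draw]
  RT 120: heading 75 -> 315
  -- iteration 2/4 --
  FD 8.1: (-18.4,-8.834) -> (-12.672,-14.561) [heading=315, draw]
  RT 120: heading 315 -> 195
  BK 12.3: (-12.672,-14.561) -> (-0.791,-11.378) [heading=195, draw]
  RT 120: heading 195 -> 75
  -- iteration 3/4 --
  FD 8.1: (-0.791,-11.378) -> (1.305,-3.554) [heading=75, draw]
  RT 120: heading 75 -> 315
  BK 12.3: (1.305,-3.554) -> (-7.392,5.144) [heading=315, draw]
  RT 120: heading 315 -> 195
  -- iteration 4/4 --
  FD 8.1: (-7.392,5.144) -> (-15.216,3.047) [heading=195, draw]
  RT 120: heading 195 -> 75
  BK 12.3: (-15.216,3.047) -> (-18.4,-8.834) [heading=75, draw]
  RT 120: heading 75 -> 315
]
RT 120: heading 315 -> 195
FD 6.5: (-18.4,-8.834) -> (-24.678,-10.516) [heading=195, draw]
Final: pos=(-24.678,-10.516), heading=195, 10 segment(s) drawn

Start position: (7, 9)
Final position: (-24.678, -10.516)
Distance = 37.207; >= 1e-6 -> NOT closed

Answer: no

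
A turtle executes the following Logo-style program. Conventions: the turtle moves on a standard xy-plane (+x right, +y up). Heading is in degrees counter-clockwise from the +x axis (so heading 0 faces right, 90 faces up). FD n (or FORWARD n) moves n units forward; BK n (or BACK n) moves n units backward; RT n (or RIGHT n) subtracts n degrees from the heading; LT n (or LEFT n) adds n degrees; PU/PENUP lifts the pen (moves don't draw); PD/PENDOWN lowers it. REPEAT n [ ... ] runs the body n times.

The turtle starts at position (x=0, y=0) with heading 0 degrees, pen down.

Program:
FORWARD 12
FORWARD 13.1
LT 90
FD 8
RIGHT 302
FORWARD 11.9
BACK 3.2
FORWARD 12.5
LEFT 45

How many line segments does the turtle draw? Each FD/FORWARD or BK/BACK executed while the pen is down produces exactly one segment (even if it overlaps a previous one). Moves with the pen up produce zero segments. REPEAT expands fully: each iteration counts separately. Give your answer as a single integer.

Executing turtle program step by step:
Start: pos=(0,0), heading=0, pen down
FD 12: (0,0) -> (12,0) [heading=0, draw]
FD 13.1: (12,0) -> (25.1,0) [heading=0, draw]
LT 90: heading 0 -> 90
FD 8: (25.1,0) -> (25.1,8) [heading=90, draw]
RT 302: heading 90 -> 148
FD 11.9: (25.1,8) -> (15.008,14.306) [heading=148, draw]
BK 3.2: (15.008,14.306) -> (17.722,12.61) [heading=148, draw]
FD 12.5: (17.722,12.61) -> (7.121,19.234) [heading=148, draw]
LT 45: heading 148 -> 193
Final: pos=(7.121,19.234), heading=193, 6 segment(s) drawn
Segments drawn: 6

Answer: 6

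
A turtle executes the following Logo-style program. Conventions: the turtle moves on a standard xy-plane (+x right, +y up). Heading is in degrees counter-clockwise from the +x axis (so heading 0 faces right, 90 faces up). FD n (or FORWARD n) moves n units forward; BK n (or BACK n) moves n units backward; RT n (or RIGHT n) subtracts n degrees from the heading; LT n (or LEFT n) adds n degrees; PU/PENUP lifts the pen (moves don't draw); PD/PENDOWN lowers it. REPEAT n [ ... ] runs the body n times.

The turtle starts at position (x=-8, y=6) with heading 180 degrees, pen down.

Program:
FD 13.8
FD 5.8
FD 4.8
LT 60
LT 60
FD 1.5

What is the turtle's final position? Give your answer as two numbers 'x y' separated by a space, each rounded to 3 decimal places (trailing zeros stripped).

Answer: -31.65 4.701

Derivation:
Executing turtle program step by step:
Start: pos=(-8,6), heading=180, pen down
FD 13.8: (-8,6) -> (-21.8,6) [heading=180, draw]
FD 5.8: (-21.8,6) -> (-27.6,6) [heading=180, draw]
FD 4.8: (-27.6,6) -> (-32.4,6) [heading=180, draw]
LT 60: heading 180 -> 240
LT 60: heading 240 -> 300
FD 1.5: (-32.4,6) -> (-31.65,4.701) [heading=300, draw]
Final: pos=(-31.65,4.701), heading=300, 4 segment(s) drawn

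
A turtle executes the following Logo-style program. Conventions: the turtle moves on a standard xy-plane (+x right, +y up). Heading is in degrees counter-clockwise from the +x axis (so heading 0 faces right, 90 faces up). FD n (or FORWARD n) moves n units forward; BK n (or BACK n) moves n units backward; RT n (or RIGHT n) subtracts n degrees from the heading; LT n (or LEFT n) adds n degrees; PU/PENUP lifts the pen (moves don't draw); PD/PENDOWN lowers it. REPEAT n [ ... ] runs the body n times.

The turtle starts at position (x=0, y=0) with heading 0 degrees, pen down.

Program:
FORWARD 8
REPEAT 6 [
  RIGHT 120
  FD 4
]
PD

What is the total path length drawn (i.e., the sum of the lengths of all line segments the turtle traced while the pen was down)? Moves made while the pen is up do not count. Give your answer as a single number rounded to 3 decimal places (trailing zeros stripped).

Executing turtle program step by step:
Start: pos=(0,0), heading=0, pen down
FD 8: (0,0) -> (8,0) [heading=0, draw]
REPEAT 6 [
  -- iteration 1/6 --
  RT 120: heading 0 -> 240
  FD 4: (8,0) -> (6,-3.464) [heading=240, draw]
  -- iteration 2/6 --
  RT 120: heading 240 -> 120
  FD 4: (6,-3.464) -> (4,0) [heading=120, draw]
  -- iteration 3/6 --
  RT 120: heading 120 -> 0
  FD 4: (4,0) -> (8,0) [heading=0, draw]
  -- iteration 4/6 --
  RT 120: heading 0 -> 240
  FD 4: (8,0) -> (6,-3.464) [heading=240, draw]
  -- iteration 5/6 --
  RT 120: heading 240 -> 120
  FD 4: (6,-3.464) -> (4,0) [heading=120, draw]
  -- iteration 6/6 --
  RT 120: heading 120 -> 0
  FD 4: (4,0) -> (8,0) [heading=0, draw]
]
PD: pen down
Final: pos=(8,0), heading=0, 7 segment(s) drawn

Segment lengths:
  seg 1: (0,0) -> (8,0), length = 8
  seg 2: (8,0) -> (6,-3.464), length = 4
  seg 3: (6,-3.464) -> (4,0), length = 4
  seg 4: (4,0) -> (8,0), length = 4
  seg 5: (8,0) -> (6,-3.464), length = 4
  seg 6: (6,-3.464) -> (4,0), length = 4
  seg 7: (4,0) -> (8,0), length = 4
Total = 32

Answer: 32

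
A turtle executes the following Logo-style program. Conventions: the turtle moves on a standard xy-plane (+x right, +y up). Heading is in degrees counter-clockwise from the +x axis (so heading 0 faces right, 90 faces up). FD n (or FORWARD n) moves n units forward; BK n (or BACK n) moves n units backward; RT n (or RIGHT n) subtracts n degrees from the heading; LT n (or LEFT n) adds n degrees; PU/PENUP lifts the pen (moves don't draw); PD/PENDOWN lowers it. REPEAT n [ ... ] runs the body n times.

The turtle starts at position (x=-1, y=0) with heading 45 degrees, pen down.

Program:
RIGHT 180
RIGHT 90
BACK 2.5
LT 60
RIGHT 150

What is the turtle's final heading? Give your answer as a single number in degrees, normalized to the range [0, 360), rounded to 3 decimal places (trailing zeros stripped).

Answer: 45

Derivation:
Executing turtle program step by step:
Start: pos=(-1,0), heading=45, pen down
RT 180: heading 45 -> 225
RT 90: heading 225 -> 135
BK 2.5: (-1,0) -> (0.768,-1.768) [heading=135, draw]
LT 60: heading 135 -> 195
RT 150: heading 195 -> 45
Final: pos=(0.768,-1.768), heading=45, 1 segment(s) drawn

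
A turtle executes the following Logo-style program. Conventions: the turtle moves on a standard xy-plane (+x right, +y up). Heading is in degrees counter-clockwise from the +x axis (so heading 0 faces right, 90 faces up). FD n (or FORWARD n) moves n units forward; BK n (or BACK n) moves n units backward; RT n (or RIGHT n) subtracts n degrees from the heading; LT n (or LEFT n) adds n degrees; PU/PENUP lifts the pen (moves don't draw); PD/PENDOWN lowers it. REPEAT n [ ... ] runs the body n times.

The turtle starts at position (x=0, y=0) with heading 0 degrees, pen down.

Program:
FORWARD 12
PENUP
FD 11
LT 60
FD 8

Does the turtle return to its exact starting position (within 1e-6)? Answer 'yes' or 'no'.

Executing turtle program step by step:
Start: pos=(0,0), heading=0, pen down
FD 12: (0,0) -> (12,0) [heading=0, draw]
PU: pen up
FD 11: (12,0) -> (23,0) [heading=0, move]
LT 60: heading 0 -> 60
FD 8: (23,0) -> (27,6.928) [heading=60, move]
Final: pos=(27,6.928), heading=60, 1 segment(s) drawn

Start position: (0, 0)
Final position: (27, 6.928)
Distance = 27.875; >= 1e-6 -> NOT closed

Answer: no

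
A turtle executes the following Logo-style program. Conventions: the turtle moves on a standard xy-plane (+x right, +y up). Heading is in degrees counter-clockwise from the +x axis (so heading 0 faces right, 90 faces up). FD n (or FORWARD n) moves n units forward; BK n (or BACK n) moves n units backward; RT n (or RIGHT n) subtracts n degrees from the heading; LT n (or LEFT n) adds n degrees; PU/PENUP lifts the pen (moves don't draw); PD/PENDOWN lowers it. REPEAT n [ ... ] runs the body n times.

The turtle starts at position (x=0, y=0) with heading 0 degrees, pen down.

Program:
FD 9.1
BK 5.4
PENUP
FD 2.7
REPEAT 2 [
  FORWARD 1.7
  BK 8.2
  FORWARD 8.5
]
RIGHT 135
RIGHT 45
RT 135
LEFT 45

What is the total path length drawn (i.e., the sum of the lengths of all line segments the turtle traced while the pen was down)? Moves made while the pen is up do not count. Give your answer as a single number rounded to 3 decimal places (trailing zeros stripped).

Answer: 14.5

Derivation:
Executing turtle program step by step:
Start: pos=(0,0), heading=0, pen down
FD 9.1: (0,0) -> (9.1,0) [heading=0, draw]
BK 5.4: (9.1,0) -> (3.7,0) [heading=0, draw]
PU: pen up
FD 2.7: (3.7,0) -> (6.4,0) [heading=0, move]
REPEAT 2 [
  -- iteration 1/2 --
  FD 1.7: (6.4,0) -> (8.1,0) [heading=0, move]
  BK 8.2: (8.1,0) -> (-0.1,0) [heading=0, move]
  FD 8.5: (-0.1,0) -> (8.4,0) [heading=0, move]
  -- iteration 2/2 --
  FD 1.7: (8.4,0) -> (10.1,0) [heading=0, move]
  BK 8.2: (10.1,0) -> (1.9,0) [heading=0, move]
  FD 8.5: (1.9,0) -> (10.4,0) [heading=0, move]
]
RT 135: heading 0 -> 225
RT 45: heading 225 -> 180
RT 135: heading 180 -> 45
LT 45: heading 45 -> 90
Final: pos=(10.4,0), heading=90, 2 segment(s) drawn

Segment lengths:
  seg 1: (0,0) -> (9.1,0), length = 9.1
  seg 2: (9.1,0) -> (3.7,0), length = 5.4
Total = 14.5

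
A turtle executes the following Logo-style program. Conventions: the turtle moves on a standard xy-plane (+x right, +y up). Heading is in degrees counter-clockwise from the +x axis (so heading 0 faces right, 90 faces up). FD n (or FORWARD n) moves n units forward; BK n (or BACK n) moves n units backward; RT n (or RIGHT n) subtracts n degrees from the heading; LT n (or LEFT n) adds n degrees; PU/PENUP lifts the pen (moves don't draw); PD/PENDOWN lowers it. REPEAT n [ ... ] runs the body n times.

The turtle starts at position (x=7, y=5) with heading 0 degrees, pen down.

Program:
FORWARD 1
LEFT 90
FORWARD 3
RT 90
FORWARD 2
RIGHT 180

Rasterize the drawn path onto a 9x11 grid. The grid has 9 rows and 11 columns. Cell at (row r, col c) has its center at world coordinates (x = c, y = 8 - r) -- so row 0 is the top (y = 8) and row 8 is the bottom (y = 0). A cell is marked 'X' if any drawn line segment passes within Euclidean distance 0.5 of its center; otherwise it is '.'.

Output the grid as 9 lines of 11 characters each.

Answer: ........XXX
........X..
........X..
.......XX..
...........
...........
...........
...........
...........

Derivation:
Segment 0: (7,5) -> (8,5)
Segment 1: (8,5) -> (8,8)
Segment 2: (8,8) -> (10,8)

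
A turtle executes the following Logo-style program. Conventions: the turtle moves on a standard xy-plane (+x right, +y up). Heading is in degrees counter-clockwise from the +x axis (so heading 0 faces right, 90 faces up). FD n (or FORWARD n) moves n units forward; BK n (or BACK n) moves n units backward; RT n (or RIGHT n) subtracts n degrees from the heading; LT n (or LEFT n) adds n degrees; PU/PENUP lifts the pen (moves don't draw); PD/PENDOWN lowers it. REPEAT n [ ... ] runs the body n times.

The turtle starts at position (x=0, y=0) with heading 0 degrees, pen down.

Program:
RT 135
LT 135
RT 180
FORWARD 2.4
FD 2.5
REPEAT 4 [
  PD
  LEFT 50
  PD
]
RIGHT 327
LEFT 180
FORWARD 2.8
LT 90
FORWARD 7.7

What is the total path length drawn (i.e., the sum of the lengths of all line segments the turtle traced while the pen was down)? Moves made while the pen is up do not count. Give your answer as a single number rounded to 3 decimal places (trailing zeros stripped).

Executing turtle program step by step:
Start: pos=(0,0), heading=0, pen down
RT 135: heading 0 -> 225
LT 135: heading 225 -> 0
RT 180: heading 0 -> 180
FD 2.4: (0,0) -> (-2.4,0) [heading=180, draw]
FD 2.5: (-2.4,0) -> (-4.9,0) [heading=180, draw]
REPEAT 4 [
  -- iteration 1/4 --
  PD: pen down
  LT 50: heading 180 -> 230
  PD: pen down
  -- iteration 2/4 --
  PD: pen down
  LT 50: heading 230 -> 280
  PD: pen down
  -- iteration 3/4 --
  PD: pen down
  LT 50: heading 280 -> 330
  PD: pen down
  -- iteration 4/4 --
  PD: pen down
  LT 50: heading 330 -> 20
  PD: pen down
]
RT 327: heading 20 -> 53
LT 180: heading 53 -> 233
FD 2.8: (-4.9,0) -> (-6.585,-2.236) [heading=233, draw]
LT 90: heading 233 -> 323
FD 7.7: (-6.585,-2.236) -> (-0.436,-6.87) [heading=323, draw]
Final: pos=(-0.436,-6.87), heading=323, 4 segment(s) drawn

Segment lengths:
  seg 1: (0,0) -> (-2.4,0), length = 2.4
  seg 2: (-2.4,0) -> (-4.9,0), length = 2.5
  seg 3: (-4.9,0) -> (-6.585,-2.236), length = 2.8
  seg 4: (-6.585,-2.236) -> (-0.436,-6.87), length = 7.7
Total = 15.4

Answer: 15.4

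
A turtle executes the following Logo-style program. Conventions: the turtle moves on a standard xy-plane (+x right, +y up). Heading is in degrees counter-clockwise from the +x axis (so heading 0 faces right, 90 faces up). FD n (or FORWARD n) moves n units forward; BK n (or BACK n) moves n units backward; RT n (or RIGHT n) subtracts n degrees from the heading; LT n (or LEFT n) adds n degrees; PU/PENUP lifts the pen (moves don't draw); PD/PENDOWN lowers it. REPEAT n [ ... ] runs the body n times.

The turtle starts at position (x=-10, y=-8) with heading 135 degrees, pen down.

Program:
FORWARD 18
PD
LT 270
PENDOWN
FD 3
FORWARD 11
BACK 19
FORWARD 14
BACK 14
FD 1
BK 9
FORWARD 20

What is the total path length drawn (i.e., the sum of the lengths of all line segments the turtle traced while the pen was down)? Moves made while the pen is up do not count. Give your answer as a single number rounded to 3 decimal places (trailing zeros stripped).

Executing turtle program step by step:
Start: pos=(-10,-8), heading=135, pen down
FD 18: (-10,-8) -> (-22.728,4.728) [heading=135, draw]
PD: pen down
LT 270: heading 135 -> 45
PD: pen down
FD 3: (-22.728,4.728) -> (-20.607,6.849) [heading=45, draw]
FD 11: (-20.607,6.849) -> (-12.828,14.627) [heading=45, draw]
BK 19: (-12.828,14.627) -> (-26.263,1.192) [heading=45, draw]
FD 14: (-26.263,1.192) -> (-16.364,11.092) [heading=45, draw]
BK 14: (-16.364,11.092) -> (-26.263,1.192) [heading=45, draw]
FD 1: (-26.263,1.192) -> (-25.556,1.899) [heading=45, draw]
BK 9: (-25.556,1.899) -> (-31.92,-4.464) [heading=45, draw]
FD 20: (-31.92,-4.464) -> (-17.778,9.678) [heading=45, draw]
Final: pos=(-17.778,9.678), heading=45, 9 segment(s) drawn

Segment lengths:
  seg 1: (-10,-8) -> (-22.728,4.728), length = 18
  seg 2: (-22.728,4.728) -> (-20.607,6.849), length = 3
  seg 3: (-20.607,6.849) -> (-12.828,14.627), length = 11
  seg 4: (-12.828,14.627) -> (-26.263,1.192), length = 19
  seg 5: (-26.263,1.192) -> (-16.364,11.092), length = 14
  seg 6: (-16.364,11.092) -> (-26.263,1.192), length = 14
  seg 7: (-26.263,1.192) -> (-25.556,1.899), length = 1
  seg 8: (-25.556,1.899) -> (-31.92,-4.464), length = 9
  seg 9: (-31.92,-4.464) -> (-17.778,9.678), length = 20
Total = 109

Answer: 109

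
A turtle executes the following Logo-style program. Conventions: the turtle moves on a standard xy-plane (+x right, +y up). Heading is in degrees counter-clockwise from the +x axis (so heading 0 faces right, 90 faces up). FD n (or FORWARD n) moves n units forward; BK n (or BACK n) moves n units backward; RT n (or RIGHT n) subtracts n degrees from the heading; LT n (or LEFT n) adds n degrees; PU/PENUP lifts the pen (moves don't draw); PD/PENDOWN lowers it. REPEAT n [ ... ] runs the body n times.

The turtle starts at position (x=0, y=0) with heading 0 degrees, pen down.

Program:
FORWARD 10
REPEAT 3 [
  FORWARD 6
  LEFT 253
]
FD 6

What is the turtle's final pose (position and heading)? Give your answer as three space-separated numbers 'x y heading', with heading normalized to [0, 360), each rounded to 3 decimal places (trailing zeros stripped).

Executing turtle program step by step:
Start: pos=(0,0), heading=0, pen down
FD 10: (0,0) -> (10,0) [heading=0, draw]
REPEAT 3 [
  -- iteration 1/3 --
  FD 6: (10,0) -> (16,0) [heading=0, draw]
  LT 253: heading 0 -> 253
  -- iteration 2/3 --
  FD 6: (16,0) -> (14.246,-5.738) [heading=253, draw]
  LT 253: heading 253 -> 146
  -- iteration 3/3 --
  FD 6: (14.246,-5.738) -> (9.272,-2.383) [heading=146, draw]
  LT 253: heading 146 -> 39
]
FD 6: (9.272,-2.383) -> (13.934,1.393) [heading=39, draw]
Final: pos=(13.934,1.393), heading=39, 5 segment(s) drawn

Answer: 13.934 1.393 39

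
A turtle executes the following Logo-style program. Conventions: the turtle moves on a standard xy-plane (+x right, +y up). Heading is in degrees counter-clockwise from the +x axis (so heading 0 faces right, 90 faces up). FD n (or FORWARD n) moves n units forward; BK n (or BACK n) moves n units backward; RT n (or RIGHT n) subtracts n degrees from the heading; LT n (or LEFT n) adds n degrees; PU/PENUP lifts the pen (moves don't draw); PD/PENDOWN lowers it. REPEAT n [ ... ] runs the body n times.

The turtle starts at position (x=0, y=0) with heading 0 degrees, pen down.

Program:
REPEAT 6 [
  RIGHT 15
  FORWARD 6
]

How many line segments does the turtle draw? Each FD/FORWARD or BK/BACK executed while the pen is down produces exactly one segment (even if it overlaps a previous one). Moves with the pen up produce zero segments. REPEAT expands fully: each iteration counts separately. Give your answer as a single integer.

Answer: 6

Derivation:
Executing turtle program step by step:
Start: pos=(0,0), heading=0, pen down
REPEAT 6 [
  -- iteration 1/6 --
  RT 15: heading 0 -> 345
  FD 6: (0,0) -> (5.796,-1.553) [heading=345, draw]
  -- iteration 2/6 --
  RT 15: heading 345 -> 330
  FD 6: (5.796,-1.553) -> (10.992,-4.553) [heading=330, draw]
  -- iteration 3/6 --
  RT 15: heading 330 -> 315
  FD 6: (10.992,-4.553) -> (15.234,-8.796) [heading=315, draw]
  -- iteration 4/6 --
  RT 15: heading 315 -> 300
  FD 6: (15.234,-8.796) -> (18.234,-13.992) [heading=300, draw]
  -- iteration 5/6 --
  RT 15: heading 300 -> 285
  FD 6: (18.234,-13.992) -> (19.787,-19.787) [heading=285, draw]
  -- iteration 6/6 --
  RT 15: heading 285 -> 270
  FD 6: (19.787,-19.787) -> (19.787,-25.787) [heading=270, draw]
]
Final: pos=(19.787,-25.787), heading=270, 6 segment(s) drawn
Segments drawn: 6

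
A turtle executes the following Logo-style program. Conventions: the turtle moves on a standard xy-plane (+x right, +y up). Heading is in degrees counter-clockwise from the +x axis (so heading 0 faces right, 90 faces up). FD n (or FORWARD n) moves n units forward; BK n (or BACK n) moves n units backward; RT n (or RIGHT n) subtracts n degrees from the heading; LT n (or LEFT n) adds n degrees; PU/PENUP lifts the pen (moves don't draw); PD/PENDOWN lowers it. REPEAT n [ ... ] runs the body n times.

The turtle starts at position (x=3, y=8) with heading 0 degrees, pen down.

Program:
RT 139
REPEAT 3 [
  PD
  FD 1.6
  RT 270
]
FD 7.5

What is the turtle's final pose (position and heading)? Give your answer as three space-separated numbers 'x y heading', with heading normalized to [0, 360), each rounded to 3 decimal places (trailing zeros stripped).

Executing turtle program step by step:
Start: pos=(3,8), heading=0, pen down
RT 139: heading 0 -> 221
REPEAT 3 [
  -- iteration 1/3 --
  PD: pen down
  FD 1.6: (3,8) -> (1.792,6.95) [heading=221, draw]
  RT 270: heading 221 -> 311
  -- iteration 2/3 --
  PD: pen down
  FD 1.6: (1.792,6.95) -> (2.842,5.743) [heading=311, draw]
  RT 270: heading 311 -> 41
  -- iteration 3/3 --
  PD: pen down
  FD 1.6: (2.842,5.743) -> (4.05,6.792) [heading=41, draw]
  RT 270: heading 41 -> 131
]
FD 7.5: (4.05,6.792) -> (-0.871,12.453) [heading=131, draw]
Final: pos=(-0.871,12.453), heading=131, 4 segment(s) drawn

Answer: -0.871 12.453 131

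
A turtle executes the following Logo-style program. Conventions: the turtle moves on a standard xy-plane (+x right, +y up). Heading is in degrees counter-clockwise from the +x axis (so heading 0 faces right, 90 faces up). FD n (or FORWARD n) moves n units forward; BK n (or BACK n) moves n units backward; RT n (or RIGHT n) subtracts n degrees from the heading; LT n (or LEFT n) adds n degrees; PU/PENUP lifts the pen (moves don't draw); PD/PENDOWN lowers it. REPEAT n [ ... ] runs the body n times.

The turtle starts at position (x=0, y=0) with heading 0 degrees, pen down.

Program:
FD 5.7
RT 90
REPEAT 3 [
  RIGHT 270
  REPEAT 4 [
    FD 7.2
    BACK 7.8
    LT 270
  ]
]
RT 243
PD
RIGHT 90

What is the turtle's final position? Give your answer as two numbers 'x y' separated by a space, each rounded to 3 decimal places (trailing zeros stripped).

Executing turtle program step by step:
Start: pos=(0,0), heading=0, pen down
FD 5.7: (0,0) -> (5.7,0) [heading=0, draw]
RT 90: heading 0 -> 270
REPEAT 3 [
  -- iteration 1/3 --
  RT 270: heading 270 -> 0
  REPEAT 4 [
    -- iteration 1/4 --
    FD 7.2: (5.7,0) -> (12.9,0) [heading=0, draw]
    BK 7.8: (12.9,0) -> (5.1,0) [heading=0, draw]
    LT 270: heading 0 -> 270
    -- iteration 2/4 --
    FD 7.2: (5.1,0) -> (5.1,-7.2) [heading=270, draw]
    BK 7.8: (5.1,-7.2) -> (5.1,0.6) [heading=270, draw]
    LT 270: heading 270 -> 180
    -- iteration 3/4 --
    FD 7.2: (5.1,0.6) -> (-2.1,0.6) [heading=180, draw]
    BK 7.8: (-2.1,0.6) -> (5.7,0.6) [heading=180, draw]
    LT 270: heading 180 -> 90
    -- iteration 4/4 --
    FD 7.2: (5.7,0.6) -> (5.7,7.8) [heading=90, draw]
    BK 7.8: (5.7,7.8) -> (5.7,0) [heading=90, draw]
    LT 270: heading 90 -> 0
  ]
  -- iteration 2/3 --
  RT 270: heading 0 -> 90
  REPEAT 4 [
    -- iteration 1/4 --
    FD 7.2: (5.7,0) -> (5.7,7.2) [heading=90, draw]
    BK 7.8: (5.7,7.2) -> (5.7,-0.6) [heading=90, draw]
    LT 270: heading 90 -> 0
    -- iteration 2/4 --
    FD 7.2: (5.7,-0.6) -> (12.9,-0.6) [heading=0, draw]
    BK 7.8: (12.9,-0.6) -> (5.1,-0.6) [heading=0, draw]
    LT 270: heading 0 -> 270
    -- iteration 3/4 --
    FD 7.2: (5.1,-0.6) -> (5.1,-7.8) [heading=270, draw]
    BK 7.8: (5.1,-7.8) -> (5.1,0) [heading=270, draw]
    LT 270: heading 270 -> 180
    -- iteration 4/4 --
    FD 7.2: (5.1,0) -> (-2.1,0) [heading=180, draw]
    BK 7.8: (-2.1,0) -> (5.7,0) [heading=180, draw]
    LT 270: heading 180 -> 90
  ]
  -- iteration 3/3 --
  RT 270: heading 90 -> 180
  REPEAT 4 [
    -- iteration 1/4 --
    FD 7.2: (5.7,0) -> (-1.5,0) [heading=180, draw]
    BK 7.8: (-1.5,0) -> (6.3,0) [heading=180, draw]
    LT 270: heading 180 -> 90
    -- iteration 2/4 --
    FD 7.2: (6.3,0) -> (6.3,7.2) [heading=90, draw]
    BK 7.8: (6.3,7.2) -> (6.3,-0.6) [heading=90, draw]
    LT 270: heading 90 -> 0
    -- iteration 3/4 --
    FD 7.2: (6.3,-0.6) -> (13.5,-0.6) [heading=0, draw]
    BK 7.8: (13.5,-0.6) -> (5.7,-0.6) [heading=0, draw]
    LT 270: heading 0 -> 270
    -- iteration 4/4 --
    FD 7.2: (5.7,-0.6) -> (5.7,-7.8) [heading=270, draw]
    BK 7.8: (5.7,-7.8) -> (5.7,0) [heading=270, draw]
    LT 270: heading 270 -> 180
  ]
]
RT 243: heading 180 -> 297
PD: pen down
RT 90: heading 297 -> 207
Final: pos=(5.7,0), heading=207, 25 segment(s) drawn

Answer: 5.7 0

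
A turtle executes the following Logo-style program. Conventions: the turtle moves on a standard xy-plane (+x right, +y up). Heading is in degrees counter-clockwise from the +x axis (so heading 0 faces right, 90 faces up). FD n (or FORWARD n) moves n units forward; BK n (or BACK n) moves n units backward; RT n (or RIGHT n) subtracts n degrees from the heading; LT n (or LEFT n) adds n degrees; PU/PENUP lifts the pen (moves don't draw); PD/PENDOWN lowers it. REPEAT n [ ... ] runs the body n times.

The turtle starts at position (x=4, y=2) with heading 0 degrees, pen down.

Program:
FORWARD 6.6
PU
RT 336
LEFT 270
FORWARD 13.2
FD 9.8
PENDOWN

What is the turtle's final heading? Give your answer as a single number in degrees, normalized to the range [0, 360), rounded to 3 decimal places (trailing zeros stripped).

Executing turtle program step by step:
Start: pos=(4,2), heading=0, pen down
FD 6.6: (4,2) -> (10.6,2) [heading=0, draw]
PU: pen up
RT 336: heading 0 -> 24
LT 270: heading 24 -> 294
FD 13.2: (10.6,2) -> (15.969,-10.059) [heading=294, move]
FD 9.8: (15.969,-10.059) -> (19.955,-19.012) [heading=294, move]
PD: pen down
Final: pos=(19.955,-19.012), heading=294, 1 segment(s) drawn

Answer: 294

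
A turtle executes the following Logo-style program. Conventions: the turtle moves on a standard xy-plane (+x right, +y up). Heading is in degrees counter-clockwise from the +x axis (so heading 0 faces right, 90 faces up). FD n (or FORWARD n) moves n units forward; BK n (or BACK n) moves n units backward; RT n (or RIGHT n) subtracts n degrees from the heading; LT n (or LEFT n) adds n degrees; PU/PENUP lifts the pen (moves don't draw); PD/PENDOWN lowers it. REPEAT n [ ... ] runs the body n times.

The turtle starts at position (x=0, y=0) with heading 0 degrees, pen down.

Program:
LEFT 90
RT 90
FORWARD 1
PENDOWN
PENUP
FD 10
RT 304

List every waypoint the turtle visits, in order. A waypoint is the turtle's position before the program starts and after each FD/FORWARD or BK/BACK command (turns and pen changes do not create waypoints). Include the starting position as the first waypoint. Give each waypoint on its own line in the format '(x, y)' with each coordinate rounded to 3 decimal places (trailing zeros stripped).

Executing turtle program step by step:
Start: pos=(0,0), heading=0, pen down
LT 90: heading 0 -> 90
RT 90: heading 90 -> 0
FD 1: (0,0) -> (1,0) [heading=0, draw]
PD: pen down
PU: pen up
FD 10: (1,0) -> (11,0) [heading=0, move]
RT 304: heading 0 -> 56
Final: pos=(11,0), heading=56, 1 segment(s) drawn
Waypoints (3 total):
(0, 0)
(1, 0)
(11, 0)

Answer: (0, 0)
(1, 0)
(11, 0)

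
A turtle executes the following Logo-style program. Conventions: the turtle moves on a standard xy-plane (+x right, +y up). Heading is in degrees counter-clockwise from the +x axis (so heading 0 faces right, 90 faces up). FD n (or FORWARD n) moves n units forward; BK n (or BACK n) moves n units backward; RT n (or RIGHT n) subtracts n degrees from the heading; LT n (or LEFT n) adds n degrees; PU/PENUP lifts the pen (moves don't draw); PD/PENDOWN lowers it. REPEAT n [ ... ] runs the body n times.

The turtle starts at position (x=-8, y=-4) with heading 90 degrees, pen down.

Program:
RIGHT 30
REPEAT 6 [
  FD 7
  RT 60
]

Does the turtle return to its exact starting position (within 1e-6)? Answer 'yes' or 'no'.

Answer: yes

Derivation:
Executing turtle program step by step:
Start: pos=(-8,-4), heading=90, pen down
RT 30: heading 90 -> 60
REPEAT 6 [
  -- iteration 1/6 --
  FD 7: (-8,-4) -> (-4.5,2.062) [heading=60, draw]
  RT 60: heading 60 -> 0
  -- iteration 2/6 --
  FD 7: (-4.5,2.062) -> (2.5,2.062) [heading=0, draw]
  RT 60: heading 0 -> 300
  -- iteration 3/6 --
  FD 7: (2.5,2.062) -> (6,-4) [heading=300, draw]
  RT 60: heading 300 -> 240
  -- iteration 4/6 --
  FD 7: (6,-4) -> (2.5,-10.062) [heading=240, draw]
  RT 60: heading 240 -> 180
  -- iteration 5/6 --
  FD 7: (2.5,-10.062) -> (-4.5,-10.062) [heading=180, draw]
  RT 60: heading 180 -> 120
  -- iteration 6/6 --
  FD 7: (-4.5,-10.062) -> (-8,-4) [heading=120, draw]
  RT 60: heading 120 -> 60
]
Final: pos=(-8,-4), heading=60, 6 segment(s) drawn

Start position: (-8, -4)
Final position: (-8, -4)
Distance = 0; < 1e-6 -> CLOSED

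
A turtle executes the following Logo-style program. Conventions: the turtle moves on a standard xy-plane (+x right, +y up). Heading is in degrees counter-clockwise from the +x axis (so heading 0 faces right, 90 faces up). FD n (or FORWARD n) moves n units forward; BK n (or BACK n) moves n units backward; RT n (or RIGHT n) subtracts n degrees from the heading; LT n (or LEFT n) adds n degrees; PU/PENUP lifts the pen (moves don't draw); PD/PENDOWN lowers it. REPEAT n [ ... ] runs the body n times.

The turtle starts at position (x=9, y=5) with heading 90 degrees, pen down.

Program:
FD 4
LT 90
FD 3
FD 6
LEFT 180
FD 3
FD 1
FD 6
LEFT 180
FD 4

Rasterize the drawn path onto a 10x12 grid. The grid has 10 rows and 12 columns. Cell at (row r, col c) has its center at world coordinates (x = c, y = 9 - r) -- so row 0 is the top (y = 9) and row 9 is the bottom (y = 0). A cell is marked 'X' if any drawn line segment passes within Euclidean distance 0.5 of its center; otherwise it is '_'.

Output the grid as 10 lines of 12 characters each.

Answer: XXXXXXXXXXX_
_________X__
_________X__
_________X__
_________X__
____________
____________
____________
____________
____________

Derivation:
Segment 0: (9,5) -> (9,9)
Segment 1: (9,9) -> (6,9)
Segment 2: (6,9) -> (0,9)
Segment 3: (0,9) -> (3,9)
Segment 4: (3,9) -> (4,9)
Segment 5: (4,9) -> (10,9)
Segment 6: (10,9) -> (6,9)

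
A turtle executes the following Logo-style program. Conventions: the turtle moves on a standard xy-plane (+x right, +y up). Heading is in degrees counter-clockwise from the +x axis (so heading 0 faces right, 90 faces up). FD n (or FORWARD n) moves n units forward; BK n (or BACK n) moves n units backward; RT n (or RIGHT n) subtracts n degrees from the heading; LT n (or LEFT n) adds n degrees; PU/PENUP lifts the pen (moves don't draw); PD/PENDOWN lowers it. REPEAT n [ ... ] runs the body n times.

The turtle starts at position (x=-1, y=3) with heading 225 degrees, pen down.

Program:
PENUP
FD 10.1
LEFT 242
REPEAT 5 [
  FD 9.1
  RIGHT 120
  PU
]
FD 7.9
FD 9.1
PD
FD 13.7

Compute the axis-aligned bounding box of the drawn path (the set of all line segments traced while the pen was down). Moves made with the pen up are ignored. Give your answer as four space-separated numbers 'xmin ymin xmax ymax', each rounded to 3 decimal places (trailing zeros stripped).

Executing turtle program step by step:
Start: pos=(-1,3), heading=225, pen down
PU: pen up
FD 10.1: (-1,3) -> (-8.142,-4.142) [heading=225, move]
LT 242: heading 225 -> 107
REPEAT 5 [
  -- iteration 1/5 --
  FD 9.1: (-8.142,-4.142) -> (-10.802,4.561) [heading=107, move]
  RT 120: heading 107 -> 347
  PU: pen up
  -- iteration 2/5 --
  FD 9.1: (-10.802,4.561) -> (-1.936,2.514) [heading=347, move]
  RT 120: heading 347 -> 227
  PU: pen up
  -- iteration 3/5 --
  FD 9.1: (-1.936,2.514) -> (-8.142,-4.142) [heading=227, move]
  RT 120: heading 227 -> 107
  PU: pen up
  -- iteration 4/5 --
  FD 9.1: (-8.142,-4.142) -> (-10.802,4.561) [heading=107, move]
  RT 120: heading 107 -> 347
  PU: pen up
  -- iteration 5/5 --
  FD 9.1: (-10.802,4.561) -> (-1.936,2.514) [heading=347, move]
  RT 120: heading 347 -> 227
  PU: pen up
]
FD 7.9: (-1.936,2.514) -> (-7.323,-3.264) [heading=227, move]
FD 9.1: (-7.323,-3.264) -> (-13.53,-9.919) [heading=227, move]
PD: pen down
FD 13.7: (-13.53,-9.919) -> (-22.873,-19.939) [heading=227, draw]
Final: pos=(-22.873,-19.939), heading=227, 1 segment(s) drawn

Segment endpoints: x in {-22.873, -13.53}, y in {-19.939, -9.919}
xmin=-22.873, ymin=-19.939, xmax=-13.53, ymax=-9.919

Answer: -22.873 -19.939 -13.53 -9.919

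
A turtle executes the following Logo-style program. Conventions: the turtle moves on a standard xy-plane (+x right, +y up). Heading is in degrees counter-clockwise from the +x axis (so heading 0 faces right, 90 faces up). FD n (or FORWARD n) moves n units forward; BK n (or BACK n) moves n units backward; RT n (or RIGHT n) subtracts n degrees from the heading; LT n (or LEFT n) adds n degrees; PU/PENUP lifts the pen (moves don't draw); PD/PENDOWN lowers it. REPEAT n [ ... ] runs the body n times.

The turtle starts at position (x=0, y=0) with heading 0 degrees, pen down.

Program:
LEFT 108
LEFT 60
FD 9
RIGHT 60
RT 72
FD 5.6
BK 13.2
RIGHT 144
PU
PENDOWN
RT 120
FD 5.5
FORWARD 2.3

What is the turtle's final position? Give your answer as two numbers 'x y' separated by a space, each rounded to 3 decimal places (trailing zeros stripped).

Answer: -20.171 3.201

Derivation:
Executing turtle program step by step:
Start: pos=(0,0), heading=0, pen down
LT 108: heading 0 -> 108
LT 60: heading 108 -> 168
FD 9: (0,0) -> (-8.803,1.871) [heading=168, draw]
RT 60: heading 168 -> 108
RT 72: heading 108 -> 36
FD 5.6: (-8.803,1.871) -> (-4.273,5.163) [heading=36, draw]
BK 13.2: (-4.273,5.163) -> (-14.952,-2.596) [heading=36, draw]
RT 144: heading 36 -> 252
PU: pen up
PD: pen down
RT 120: heading 252 -> 132
FD 5.5: (-14.952,-2.596) -> (-18.632,1.491) [heading=132, draw]
FD 2.3: (-18.632,1.491) -> (-20.171,3.201) [heading=132, draw]
Final: pos=(-20.171,3.201), heading=132, 5 segment(s) drawn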